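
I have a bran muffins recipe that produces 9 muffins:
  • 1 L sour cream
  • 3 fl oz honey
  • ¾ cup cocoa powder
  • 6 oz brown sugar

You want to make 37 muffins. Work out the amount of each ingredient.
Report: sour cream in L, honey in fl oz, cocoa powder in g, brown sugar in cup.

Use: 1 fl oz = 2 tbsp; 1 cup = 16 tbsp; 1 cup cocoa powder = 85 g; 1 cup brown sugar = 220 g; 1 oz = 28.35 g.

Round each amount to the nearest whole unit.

Scaling factor: 37/9.
sour cream: 1 L × 37/9 ≈ 4 L
honey: 3 fl oz × 37/9 ≈ 12 fl oz
cocoa powder: 0.75 cup × 37/9 × 85 g/cup ≈ 262 g
brown sugar: 6 oz × 37/9 × 28.35 g/oz ÷ 220 g/cup ≈ 3 cup

sour cream: 4 L; honey: 12 fl oz; cocoa powder: 262 g; brown sugar: 3 cup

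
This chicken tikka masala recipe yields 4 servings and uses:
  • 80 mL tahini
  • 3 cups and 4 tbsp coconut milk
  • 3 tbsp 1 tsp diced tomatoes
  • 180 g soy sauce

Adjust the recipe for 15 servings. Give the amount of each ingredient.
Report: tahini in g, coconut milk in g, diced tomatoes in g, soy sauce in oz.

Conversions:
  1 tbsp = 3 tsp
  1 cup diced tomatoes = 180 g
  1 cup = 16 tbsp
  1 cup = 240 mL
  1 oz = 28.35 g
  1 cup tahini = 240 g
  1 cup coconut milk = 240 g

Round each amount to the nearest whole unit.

tahini: 300 g; coconut milk: 2925 g; diced tomatoes: 141 g; soy sauce: 24 oz

Scaling factor: 15/4 = 3.75.
tahini: 80 mL × 15/4 ÷ 240 mL/cup × 240 g/cup = 300 g
coconut milk: (3 cup + 4 tbsp = 3.25 cup) × 15/4 × 240 g/cup = 2925 g
diced tomatoes: (3 tbsp + 1 tsp = 10/3 tbsp) × 15/4 ÷ 16 tbsp/cup × 180 g/cup ≈ 141 g
soy sauce: 180 g × 15/4 ÷ 28.35 g/oz ≈ 24 oz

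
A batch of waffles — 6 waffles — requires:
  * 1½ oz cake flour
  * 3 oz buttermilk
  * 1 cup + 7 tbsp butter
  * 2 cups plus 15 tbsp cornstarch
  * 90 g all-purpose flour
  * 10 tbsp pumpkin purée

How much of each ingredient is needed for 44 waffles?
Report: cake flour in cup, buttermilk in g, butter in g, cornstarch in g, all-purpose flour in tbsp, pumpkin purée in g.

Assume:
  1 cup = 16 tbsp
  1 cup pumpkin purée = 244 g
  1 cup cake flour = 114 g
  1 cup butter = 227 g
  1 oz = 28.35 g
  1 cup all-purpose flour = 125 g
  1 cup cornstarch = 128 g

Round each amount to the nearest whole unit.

Scaling factor: 44/6 = 22/3.
cake flour: 1.5 oz × 22/3 × 28.35 g/oz ÷ 114 g/cup ≈ 3 cup
buttermilk: 3 oz × 22/3 × 28.35 g/oz ≈ 624 g
butter: (1 cup + 7 tbsp = 1.4375 cup) × 22/3 × 227 g/cup ≈ 2393 g
cornstarch: (2 cup + 15 tbsp = 2.9375 cup) × 22/3 × 128 g/cup ≈ 2757 g
all-purpose flour: 90 g × 22/3 ÷ 125 g/cup × 16 tbsp/cup ≈ 84 tbsp
pumpkin purée: 10 tbsp × 22/3 ÷ 16 tbsp/cup × 244 g/cup ≈ 1118 g

cake flour: 3 cup; buttermilk: 624 g; butter: 2393 g; cornstarch: 2757 g; all-purpose flour: 84 tbsp; pumpkin purée: 1118 g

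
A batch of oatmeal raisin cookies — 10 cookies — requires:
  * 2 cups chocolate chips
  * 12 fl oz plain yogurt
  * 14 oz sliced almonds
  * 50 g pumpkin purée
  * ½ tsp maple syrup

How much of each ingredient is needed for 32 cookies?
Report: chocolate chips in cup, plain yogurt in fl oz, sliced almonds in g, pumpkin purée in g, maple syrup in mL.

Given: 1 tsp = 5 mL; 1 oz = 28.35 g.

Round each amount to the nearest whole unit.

Scaling factor: 32/10 = 16/5 = 3.2.
chocolate chips: 2 cup × 16/5 ≈ 6 cup
plain yogurt: 12 fl oz × 16/5 ≈ 38 fl oz
sliced almonds: 14 oz × 16/5 × 28.35 g/oz ≈ 1270 g
pumpkin purée: 50 g × 16/5 = 160 g
maple syrup: 0.5 tsp × 16/5 × 5 mL/tsp = 8 mL

chocolate chips: 6 cup; plain yogurt: 38 fl oz; sliced almonds: 1270 g; pumpkin purée: 160 g; maple syrup: 8 mL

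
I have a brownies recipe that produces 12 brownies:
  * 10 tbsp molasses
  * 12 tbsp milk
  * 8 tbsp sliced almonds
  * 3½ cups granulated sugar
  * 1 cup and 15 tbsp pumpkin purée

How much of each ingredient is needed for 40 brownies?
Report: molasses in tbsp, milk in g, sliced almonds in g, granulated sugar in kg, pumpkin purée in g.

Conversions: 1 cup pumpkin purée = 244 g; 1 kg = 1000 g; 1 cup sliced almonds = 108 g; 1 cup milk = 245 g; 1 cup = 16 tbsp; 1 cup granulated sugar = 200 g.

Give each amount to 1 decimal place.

Scaling factor: 40/12 = 10/3.
molasses: 10 tbsp × 10/3 ≈ 33.3 tbsp
milk: 12 tbsp × 10/3 ÷ 16 tbsp/cup × 245 g/cup = 612.5 g
sliced almonds: 8 tbsp × 10/3 ÷ 16 tbsp/cup × 108 g/cup = 180.0 g
granulated sugar: 3.5 cup × 10/3 × 200 g/cup ÷ 1000 g/kg ≈ 2.3 kg
pumpkin purée: (1 cup + 15 tbsp = 1.9375 cup) × 10/3 × 244 g/cup ≈ 1575.8 g

molasses: 33.3 tbsp; milk: 612.5 g; sliced almonds: 180.0 g; granulated sugar: 2.3 kg; pumpkin purée: 1575.8 g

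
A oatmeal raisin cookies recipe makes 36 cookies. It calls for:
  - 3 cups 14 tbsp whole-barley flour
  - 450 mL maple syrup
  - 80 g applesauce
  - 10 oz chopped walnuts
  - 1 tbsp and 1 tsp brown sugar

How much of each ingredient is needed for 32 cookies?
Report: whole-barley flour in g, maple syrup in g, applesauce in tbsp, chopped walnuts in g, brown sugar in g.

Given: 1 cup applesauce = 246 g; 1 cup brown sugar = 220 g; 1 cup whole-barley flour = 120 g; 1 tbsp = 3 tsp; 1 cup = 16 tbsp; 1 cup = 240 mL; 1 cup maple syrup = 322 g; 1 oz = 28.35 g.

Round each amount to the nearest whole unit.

whole-barley flour: 413 g; maple syrup: 537 g; applesauce: 5 tbsp; chopped walnuts: 252 g; brown sugar: 16 g

Scaling factor: 32/36 = 8/9.
whole-barley flour: (3 cup + 14 tbsp = 3.875 cup) × 8/9 × 120 g/cup ≈ 413 g
maple syrup: 450 mL × 8/9 ÷ 240 mL/cup × 322 g/cup ≈ 537 g
applesauce: 80 g × 8/9 ÷ 246 g/cup × 16 tbsp/cup ≈ 5 tbsp
chopped walnuts: 10 oz × 8/9 × 28.35 g/oz = 252 g
brown sugar: (1 tbsp + 1 tsp = 4/3 tbsp) × 8/9 ÷ 16 tbsp/cup × 220 g/cup ≈ 16 g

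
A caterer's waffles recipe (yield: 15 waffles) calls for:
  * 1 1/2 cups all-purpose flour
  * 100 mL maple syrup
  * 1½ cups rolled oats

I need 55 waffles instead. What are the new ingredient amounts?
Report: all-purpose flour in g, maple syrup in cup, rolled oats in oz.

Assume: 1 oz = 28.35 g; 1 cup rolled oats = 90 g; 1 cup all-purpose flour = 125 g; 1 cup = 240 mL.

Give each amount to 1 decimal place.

Scaling factor: 55/15 = 11/3.
all-purpose flour: 1.5 cup × 11/3 × 125 g/cup = 687.5 g
maple syrup: 100 mL × 11/3 ÷ 240 mL/cup ≈ 1.5 cup
rolled oats: 1.5 cup × 11/3 × 90 g/cup ÷ 28.35 g/oz ≈ 17.5 oz

all-purpose flour: 687.5 g; maple syrup: 1.5 cup; rolled oats: 17.5 oz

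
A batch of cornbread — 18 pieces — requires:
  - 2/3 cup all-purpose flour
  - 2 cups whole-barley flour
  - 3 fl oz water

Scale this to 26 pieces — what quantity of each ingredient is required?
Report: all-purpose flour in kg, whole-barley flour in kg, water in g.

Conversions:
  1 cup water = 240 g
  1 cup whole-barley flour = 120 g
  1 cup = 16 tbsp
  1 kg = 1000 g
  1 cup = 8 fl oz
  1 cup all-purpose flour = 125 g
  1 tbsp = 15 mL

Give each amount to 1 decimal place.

Scaling factor: 26/18 = 13/9.
all-purpose flour: 2/3 cup × 13/9 × 125 g/cup ÷ 1000 g/kg ≈ 0.1 kg
whole-barley flour: 2 cup × 13/9 × 120 g/cup ÷ 1000 g/kg ≈ 0.3 kg
water: 3 fl oz × 13/9 ÷ 8 fl oz/cup × 240 g/cup = 130.0 g

all-purpose flour: 0.1 kg; whole-barley flour: 0.3 kg; water: 130.0 g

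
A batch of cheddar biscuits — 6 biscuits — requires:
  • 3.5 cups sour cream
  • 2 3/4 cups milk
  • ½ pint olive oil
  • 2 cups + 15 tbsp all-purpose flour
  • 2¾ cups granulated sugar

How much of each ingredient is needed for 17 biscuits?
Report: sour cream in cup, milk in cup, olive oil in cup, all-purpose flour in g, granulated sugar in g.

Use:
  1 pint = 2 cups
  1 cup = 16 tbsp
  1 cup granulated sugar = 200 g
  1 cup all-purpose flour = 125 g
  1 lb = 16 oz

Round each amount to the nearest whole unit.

sour cream: 10 cup; milk: 8 cup; olive oil: 3 cup; all-purpose flour: 1040 g; granulated sugar: 1558 g

Scaling factor: 17/6.
sour cream: 3.5 cup × 17/6 ≈ 10 cup
milk: 2.75 cup × 17/6 ≈ 8 cup
olive oil: 0.5 pint × 17/6 × 2 cup/pint ≈ 3 cup
all-purpose flour: (2 cup + 15 tbsp = 2.9375 cup) × 17/6 × 125 g/cup ≈ 1040 g
granulated sugar: 2.75 cup × 17/6 × 200 g/cup ≈ 1558 g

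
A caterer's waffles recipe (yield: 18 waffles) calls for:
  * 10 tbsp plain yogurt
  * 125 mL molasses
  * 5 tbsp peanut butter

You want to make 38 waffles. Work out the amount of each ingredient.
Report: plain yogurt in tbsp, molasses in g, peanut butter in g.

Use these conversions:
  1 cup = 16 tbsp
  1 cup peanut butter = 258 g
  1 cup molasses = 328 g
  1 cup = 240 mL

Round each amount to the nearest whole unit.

Scaling factor: 38/18 = 19/9.
plain yogurt: 10 tbsp × 19/9 ≈ 21 tbsp
molasses: 125 mL × 19/9 ÷ 240 mL/cup × 328 g/cup ≈ 361 g
peanut butter: 5 tbsp × 19/9 ÷ 16 tbsp/cup × 258 g/cup ≈ 170 g

plain yogurt: 21 tbsp; molasses: 361 g; peanut butter: 170 g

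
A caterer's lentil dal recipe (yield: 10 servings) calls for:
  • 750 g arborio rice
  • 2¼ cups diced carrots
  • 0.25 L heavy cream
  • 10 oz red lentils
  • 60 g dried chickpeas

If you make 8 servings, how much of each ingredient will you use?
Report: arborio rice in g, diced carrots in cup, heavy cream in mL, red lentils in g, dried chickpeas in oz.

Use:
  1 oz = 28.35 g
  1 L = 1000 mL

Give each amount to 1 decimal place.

Scaling factor: 8/10 = 4/5 = 0.8.
arborio rice: 750 g × 4/5 = 600.0 g
diced carrots: 2.25 cup × 4/5 = 1.8 cup
heavy cream: 0.25 L × 4/5 × 1000 mL/L = 200.0 mL
red lentils: 10 oz × 4/5 × 28.35 g/oz = 226.8 g
dried chickpeas: 60 g × 4/5 ÷ 28.35 g/oz ≈ 1.7 oz

arborio rice: 600.0 g; diced carrots: 1.8 cup; heavy cream: 200.0 mL; red lentils: 226.8 g; dried chickpeas: 1.7 oz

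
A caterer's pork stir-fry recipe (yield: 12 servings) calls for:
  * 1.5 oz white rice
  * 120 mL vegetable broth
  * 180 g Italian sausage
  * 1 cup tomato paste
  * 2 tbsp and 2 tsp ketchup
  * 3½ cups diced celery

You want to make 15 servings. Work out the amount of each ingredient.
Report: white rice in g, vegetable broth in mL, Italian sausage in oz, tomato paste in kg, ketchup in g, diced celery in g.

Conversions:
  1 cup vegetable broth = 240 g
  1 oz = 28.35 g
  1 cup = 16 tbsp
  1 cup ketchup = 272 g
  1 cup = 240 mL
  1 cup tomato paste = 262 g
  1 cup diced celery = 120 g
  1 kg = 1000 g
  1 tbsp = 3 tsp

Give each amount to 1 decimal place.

Scaling factor: 15/12 = 5/4 = 1.25.
white rice: 1.5 oz × 5/4 × 28.35 g/oz ≈ 53.2 g
vegetable broth: 120 mL × 5/4 = 150.0 mL
Italian sausage: 180 g × 5/4 ÷ 28.35 g/oz ≈ 7.9 oz
tomato paste: 1 cup × 5/4 × 262 g/cup ÷ 1000 g/kg ≈ 0.3 kg
ketchup: (2 tbsp + 2 tsp = 8/3 tbsp) × 5/4 ÷ 16 tbsp/cup × 272 g/cup ≈ 56.7 g
diced celery: 3.5 cup × 5/4 × 120 g/cup = 525.0 g

white rice: 53.2 g; vegetable broth: 150.0 mL; Italian sausage: 7.9 oz; tomato paste: 0.3 kg; ketchup: 56.7 g; diced celery: 525.0 g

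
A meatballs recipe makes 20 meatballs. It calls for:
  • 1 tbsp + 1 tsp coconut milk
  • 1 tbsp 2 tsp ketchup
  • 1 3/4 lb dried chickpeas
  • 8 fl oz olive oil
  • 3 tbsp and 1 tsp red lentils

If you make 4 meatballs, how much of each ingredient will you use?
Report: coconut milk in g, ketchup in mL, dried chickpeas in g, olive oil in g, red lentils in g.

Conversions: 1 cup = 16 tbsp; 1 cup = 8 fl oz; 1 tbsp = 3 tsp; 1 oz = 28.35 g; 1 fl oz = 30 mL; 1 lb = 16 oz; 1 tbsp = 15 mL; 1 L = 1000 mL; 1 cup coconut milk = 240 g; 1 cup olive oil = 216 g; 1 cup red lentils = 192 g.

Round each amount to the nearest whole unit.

coconut milk: 4 g; ketchup: 5 mL; dried chickpeas: 159 g; olive oil: 43 g; red lentils: 8 g

Scaling factor: 4/20 = 1/5 = 0.2.
coconut milk: (1 tbsp + 1 tsp = 4/3 tbsp) × 1/5 ÷ 16 tbsp/cup × 240 g/cup = 4 g
ketchup: (1 tbsp + 2 tsp = 5/3 tbsp) × 1/5 × 15 mL/tbsp = 5 mL
dried chickpeas: 1.75 lb × 1/5 × 16 oz/lb × 28.35 g/oz ≈ 159 g
olive oil: 8 fl oz × 1/5 ÷ 8 fl oz/cup × 216 g/cup ≈ 43 g
red lentils: (3 tbsp + 1 tsp = 10/3 tbsp) × 1/5 ÷ 16 tbsp/cup × 192 g/cup = 8 g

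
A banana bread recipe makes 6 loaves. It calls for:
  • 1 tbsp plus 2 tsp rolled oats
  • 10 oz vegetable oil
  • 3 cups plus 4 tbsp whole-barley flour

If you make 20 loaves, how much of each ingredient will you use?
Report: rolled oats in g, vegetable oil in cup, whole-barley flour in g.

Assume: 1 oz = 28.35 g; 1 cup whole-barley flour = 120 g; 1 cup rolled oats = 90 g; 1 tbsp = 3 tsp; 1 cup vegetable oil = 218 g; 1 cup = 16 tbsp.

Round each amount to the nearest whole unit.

rolled oats: 31 g; vegetable oil: 4 cup; whole-barley flour: 1300 g

Scaling factor: 20/6 = 10/3.
rolled oats: (1 tbsp + 2 tsp = 5/3 tbsp) × 10/3 ÷ 16 tbsp/cup × 90 g/cup ≈ 31 g
vegetable oil: 10 oz × 10/3 × 28.35 g/oz ÷ 218 g/cup ≈ 4 cup
whole-barley flour: (3 cup + 4 tbsp = 3.25 cup) × 10/3 × 120 g/cup = 1300 g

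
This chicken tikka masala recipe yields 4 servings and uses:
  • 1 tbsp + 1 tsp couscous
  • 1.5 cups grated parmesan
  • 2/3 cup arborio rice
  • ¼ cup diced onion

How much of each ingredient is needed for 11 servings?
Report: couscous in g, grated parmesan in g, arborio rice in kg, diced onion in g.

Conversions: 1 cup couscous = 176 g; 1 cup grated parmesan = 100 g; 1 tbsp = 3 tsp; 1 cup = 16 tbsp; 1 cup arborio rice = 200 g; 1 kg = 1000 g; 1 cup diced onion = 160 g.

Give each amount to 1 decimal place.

Scaling factor: 11/4 = 2.75.
couscous: (1 tbsp + 1 tsp = 4/3 tbsp) × 11/4 ÷ 16 tbsp/cup × 176 g/cup ≈ 40.3 g
grated parmesan: 1.5 cup × 11/4 × 100 g/cup = 412.5 g
arborio rice: 2/3 cup × 11/4 × 200 g/cup ÷ 1000 g/kg ≈ 0.4 kg
diced onion: 0.25 cup × 11/4 × 160 g/cup = 110.0 g

couscous: 40.3 g; grated parmesan: 412.5 g; arborio rice: 0.4 kg; diced onion: 110.0 g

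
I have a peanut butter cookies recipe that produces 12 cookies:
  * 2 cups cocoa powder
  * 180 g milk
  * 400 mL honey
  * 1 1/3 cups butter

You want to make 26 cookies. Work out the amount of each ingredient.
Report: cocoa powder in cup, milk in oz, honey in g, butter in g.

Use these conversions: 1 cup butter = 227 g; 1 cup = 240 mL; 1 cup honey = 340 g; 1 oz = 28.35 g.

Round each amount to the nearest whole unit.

Scaling factor: 26/12 = 13/6.
cocoa powder: 2 cup × 13/6 ≈ 4 cup
milk: 180 g × 13/6 ÷ 28.35 g/oz ≈ 14 oz
honey: 400 mL × 13/6 ÷ 240 mL/cup × 340 g/cup ≈ 1228 g
butter: 4/3 cup × 13/6 × 227 g/cup ≈ 656 g

cocoa powder: 4 cup; milk: 14 oz; honey: 1228 g; butter: 656 g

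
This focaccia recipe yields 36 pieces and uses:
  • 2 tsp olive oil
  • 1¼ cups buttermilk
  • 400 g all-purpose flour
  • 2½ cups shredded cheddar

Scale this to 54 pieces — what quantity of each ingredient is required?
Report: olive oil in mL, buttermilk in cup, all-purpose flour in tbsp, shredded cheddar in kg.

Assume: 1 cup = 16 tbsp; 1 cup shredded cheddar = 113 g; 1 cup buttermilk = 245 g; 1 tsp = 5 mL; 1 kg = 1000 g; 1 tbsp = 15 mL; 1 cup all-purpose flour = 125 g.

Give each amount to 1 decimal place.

Scaling factor: 54/36 = 3/2 = 1.5.
olive oil: 2 tsp × 3/2 × 5 mL/tsp = 15.0 mL
buttermilk: 1.25 cup × 3/2 ≈ 1.9 cup
all-purpose flour: 400 g × 3/2 ÷ 125 g/cup × 16 tbsp/cup = 76.8 tbsp
shredded cheddar: 2.5 cup × 3/2 × 113 g/cup ÷ 1000 g/kg ≈ 0.4 kg

olive oil: 15.0 mL; buttermilk: 1.9 cup; all-purpose flour: 76.8 tbsp; shredded cheddar: 0.4 kg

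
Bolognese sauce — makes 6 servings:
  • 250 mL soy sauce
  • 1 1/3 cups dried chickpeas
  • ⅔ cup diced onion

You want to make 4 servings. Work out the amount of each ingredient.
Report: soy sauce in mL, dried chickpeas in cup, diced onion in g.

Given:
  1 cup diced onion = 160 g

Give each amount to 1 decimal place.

soy sauce: 166.7 mL; dried chickpeas: 0.9 cup; diced onion: 71.1 g

Scaling factor: 4/6 = 2/3.
soy sauce: 250 mL × 2/3 ≈ 166.7 mL
dried chickpeas: 4/3 cup × 2/3 ≈ 0.9 cup
diced onion: 2/3 cup × 2/3 × 160 g/cup ≈ 71.1 g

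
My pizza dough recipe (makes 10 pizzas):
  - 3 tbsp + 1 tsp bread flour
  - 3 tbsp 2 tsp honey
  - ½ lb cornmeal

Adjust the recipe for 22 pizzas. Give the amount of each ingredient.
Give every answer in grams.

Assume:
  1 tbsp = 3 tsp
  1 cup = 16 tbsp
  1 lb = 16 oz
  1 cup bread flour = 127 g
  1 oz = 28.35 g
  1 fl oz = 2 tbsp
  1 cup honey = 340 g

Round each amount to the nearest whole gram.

Scaling factor: 22/10 = 11/5 = 2.2.
bread flour: (3 tbsp + 1 tsp = 10/3 tbsp) × 11/5 ÷ 16 tbsp/cup × 127 g/cup ≈ 58 g
honey: (3 tbsp + 2 tsp = 11/3 tbsp) × 11/5 ÷ 16 tbsp/cup × 340 g/cup ≈ 171 g
cornmeal: 0.5 lb × 11/5 × 16 oz/lb × 28.35 g/oz ≈ 499 g

bread flour: 58 g; honey: 171 g; cornmeal: 499 g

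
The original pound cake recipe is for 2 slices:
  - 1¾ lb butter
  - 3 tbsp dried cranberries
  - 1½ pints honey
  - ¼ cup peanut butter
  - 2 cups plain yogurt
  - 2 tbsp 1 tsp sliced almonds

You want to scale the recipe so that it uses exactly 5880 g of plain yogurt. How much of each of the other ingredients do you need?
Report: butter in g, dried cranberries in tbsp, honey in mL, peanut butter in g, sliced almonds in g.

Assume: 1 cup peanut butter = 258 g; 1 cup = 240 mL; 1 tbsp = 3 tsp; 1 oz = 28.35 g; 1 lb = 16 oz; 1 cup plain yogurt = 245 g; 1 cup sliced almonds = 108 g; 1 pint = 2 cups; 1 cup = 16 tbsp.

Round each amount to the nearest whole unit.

butter: 9526 g; dried cranberries: 36 tbsp; honey: 8640 mL; peanut butter: 774 g; sliced almonds: 189 g

The original recipe has 490 g of plain yogurt, so the scaling factor is 5880 ÷ 490 = 12.
butter: 1.75 lb × 12 × 16 oz/lb × 28.35 g/oz ≈ 9526 g
dried cranberries: 3 tbsp × 12 = 36 tbsp
honey: 1.5 pint × 12 × 2 cup/pint × 240 mL/cup = 8640 mL
peanut butter: 0.25 cup × 12 × 258 g/cup = 774 g
sliced almonds: (2 tbsp + 1 tsp = 7/3 tbsp) × 12 ÷ 16 tbsp/cup × 108 g/cup = 189 g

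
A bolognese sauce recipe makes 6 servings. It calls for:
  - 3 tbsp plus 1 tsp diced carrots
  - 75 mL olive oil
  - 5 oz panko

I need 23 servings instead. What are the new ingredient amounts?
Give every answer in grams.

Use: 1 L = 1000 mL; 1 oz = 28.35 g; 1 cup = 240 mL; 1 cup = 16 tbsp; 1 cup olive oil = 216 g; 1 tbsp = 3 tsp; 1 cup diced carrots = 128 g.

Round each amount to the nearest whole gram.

diced carrots: 102 g; olive oil: 259 g; panko: 543 g

Scaling factor: 23/6.
diced carrots: (3 tbsp + 1 tsp = 10/3 tbsp) × 23/6 ÷ 16 tbsp/cup × 128 g/cup ≈ 102 g
olive oil: 75 mL × 23/6 ÷ 240 mL/cup × 216 g/cup ≈ 259 g
panko: 5 oz × 23/6 × 28.35 g/oz ≈ 543 g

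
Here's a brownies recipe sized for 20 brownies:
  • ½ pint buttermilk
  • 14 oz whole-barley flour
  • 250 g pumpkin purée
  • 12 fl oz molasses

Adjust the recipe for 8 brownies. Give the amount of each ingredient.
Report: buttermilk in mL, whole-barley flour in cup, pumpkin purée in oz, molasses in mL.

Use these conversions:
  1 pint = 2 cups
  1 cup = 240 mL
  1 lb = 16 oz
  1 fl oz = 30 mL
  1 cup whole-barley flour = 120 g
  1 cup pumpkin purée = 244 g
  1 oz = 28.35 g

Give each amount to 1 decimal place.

Scaling factor: 8/20 = 2/5 = 0.4.
buttermilk: 0.5 pint × 2/5 × 2 cup/pint × 240 mL/cup = 96.0 mL
whole-barley flour: 14 oz × 2/5 × 28.35 g/oz ÷ 120 g/cup ≈ 1.3 cup
pumpkin purée: 250 g × 2/5 ÷ 28.35 g/oz ≈ 3.5 oz
molasses: 12 fl oz × 2/5 × 30 mL/fl oz = 144.0 mL

buttermilk: 96.0 mL; whole-barley flour: 1.3 cup; pumpkin purée: 3.5 oz; molasses: 144.0 mL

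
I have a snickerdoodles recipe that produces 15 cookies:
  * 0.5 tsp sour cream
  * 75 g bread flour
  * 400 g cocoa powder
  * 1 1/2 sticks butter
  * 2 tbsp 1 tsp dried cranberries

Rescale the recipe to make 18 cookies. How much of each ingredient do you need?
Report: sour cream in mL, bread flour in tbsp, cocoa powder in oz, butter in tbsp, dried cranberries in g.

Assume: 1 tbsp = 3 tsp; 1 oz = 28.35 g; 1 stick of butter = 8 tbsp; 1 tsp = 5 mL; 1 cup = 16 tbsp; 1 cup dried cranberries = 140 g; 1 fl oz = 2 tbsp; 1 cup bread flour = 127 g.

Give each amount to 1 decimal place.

sour cream: 3.0 mL; bread flour: 11.3 tbsp; cocoa powder: 16.9 oz; butter: 14.4 tbsp; dried cranberries: 24.5 g

Scaling factor: 18/15 = 6/5 = 1.2.
sour cream: 0.5 tsp × 6/5 × 5 mL/tsp = 3.0 mL
bread flour: 75 g × 6/5 ÷ 127 g/cup × 16 tbsp/cup ≈ 11.3 tbsp
cocoa powder: 400 g × 6/5 ÷ 28.35 g/oz ≈ 16.9 oz
butter: 1.5 stick × 6/5 × 8 tbsp/stick = 14.4 tbsp
dried cranberries: (2 tbsp + 1 tsp = 7/3 tbsp) × 6/5 ÷ 16 tbsp/cup × 140 g/cup = 24.5 g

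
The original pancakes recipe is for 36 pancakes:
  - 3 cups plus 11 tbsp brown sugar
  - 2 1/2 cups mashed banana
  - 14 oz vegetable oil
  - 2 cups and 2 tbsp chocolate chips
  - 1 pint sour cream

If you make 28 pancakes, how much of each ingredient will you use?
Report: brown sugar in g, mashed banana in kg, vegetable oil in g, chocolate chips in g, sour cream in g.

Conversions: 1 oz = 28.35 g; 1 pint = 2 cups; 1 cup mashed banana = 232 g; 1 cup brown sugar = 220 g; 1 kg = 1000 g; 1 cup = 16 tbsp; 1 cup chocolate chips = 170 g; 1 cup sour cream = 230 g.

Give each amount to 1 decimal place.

Scaling factor: 28/36 = 7/9.
brown sugar: (3 cup + 11 tbsp = 3.6875 cup) × 7/9 × 220 g/cup ≈ 631.0 g
mashed banana: 2.5 cup × 7/9 × 232 g/cup ÷ 1000 g/kg ≈ 0.5 kg
vegetable oil: 14 oz × 7/9 × 28.35 g/oz = 308.7 g
chocolate chips: (2 cup + 2 tbsp = 2.125 cup) × 7/9 × 170 g/cup ≈ 281.0 g
sour cream: 1 pint × 7/9 × 2 cup/pint × 230 g/cup ≈ 357.8 g

brown sugar: 631.0 g; mashed banana: 0.5 kg; vegetable oil: 308.7 g; chocolate chips: 281.0 g; sour cream: 357.8 g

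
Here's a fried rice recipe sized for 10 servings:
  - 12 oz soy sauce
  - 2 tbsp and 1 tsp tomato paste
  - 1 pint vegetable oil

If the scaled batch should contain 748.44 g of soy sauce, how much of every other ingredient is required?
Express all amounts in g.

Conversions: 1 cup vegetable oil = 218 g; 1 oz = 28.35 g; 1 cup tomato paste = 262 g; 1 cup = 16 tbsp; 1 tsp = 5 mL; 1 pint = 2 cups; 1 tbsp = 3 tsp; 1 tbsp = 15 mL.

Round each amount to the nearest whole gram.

tomato paste: 84 g; vegetable oil: 959 g

The original recipe has 340.2 g of soy sauce, so the scaling factor is 748.44 ÷ 340.2 = 11/5 = 2.2.
tomato paste: (2 tbsp + 1 tsp = 7/3 tbsp) × 11/5 ÷ 16 tbsp/cup × 262 g/cup ≈ 84 g
vegetable oil: 1 pint × 11/5 × 2 cup/pint × 218 g/cup ≈ 959 g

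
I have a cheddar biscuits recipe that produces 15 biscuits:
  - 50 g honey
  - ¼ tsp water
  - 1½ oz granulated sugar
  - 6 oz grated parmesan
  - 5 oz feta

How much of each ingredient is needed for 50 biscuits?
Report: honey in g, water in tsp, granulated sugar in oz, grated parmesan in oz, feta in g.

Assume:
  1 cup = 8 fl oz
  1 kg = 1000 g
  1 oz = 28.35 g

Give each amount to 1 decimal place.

Scaling factor: 50/15 = 10/3.
honey: 50 g × 10/3 ≈ 166.7 g
water: 0.25 tsp × 10/3 ≈ 0.8 tsp
granulated sugar: 1.5 oz × 10/3 = 5.0 oz
grated parmesan: 6 oz × 10/3 = 20.0 oz
feta: 5 oz × 10/3 × 28.35 g/oz = 472.5 g

honey: 166.7 g; water: 0.8 tsp; granulated sugar: 5.0 oz; grated parmesan: 20.0 oz; feta: 472.5 g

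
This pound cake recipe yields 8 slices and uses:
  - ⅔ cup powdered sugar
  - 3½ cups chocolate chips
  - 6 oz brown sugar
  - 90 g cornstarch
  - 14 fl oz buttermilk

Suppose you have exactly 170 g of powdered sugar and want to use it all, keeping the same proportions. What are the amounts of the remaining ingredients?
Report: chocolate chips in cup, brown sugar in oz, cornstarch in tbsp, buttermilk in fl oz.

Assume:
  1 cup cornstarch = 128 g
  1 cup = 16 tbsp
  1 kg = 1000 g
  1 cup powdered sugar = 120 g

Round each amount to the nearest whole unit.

The original recipe has 80 g of powdered sugar, so the scaling factor is 170 ÷ 80 = 17/8 = 2.125.
chocolate chips: 3.5 cup × 17/8 ≈ 7 cup
brown sugar: 6 oz × 17/8 ≈ 13 oz
cornstarch: 90 g × 17/8 ÷ 128 g/cup × 16 tbsp/cup ≈ 24 tbsp
buttermilk: 14 fl oz × 17/8 ≈ 30 fl oz

chocolate chips: 7 cup; brown sugar: 13 oz; cornstarch: 24 tbsp; buttermilk: 30 fl oz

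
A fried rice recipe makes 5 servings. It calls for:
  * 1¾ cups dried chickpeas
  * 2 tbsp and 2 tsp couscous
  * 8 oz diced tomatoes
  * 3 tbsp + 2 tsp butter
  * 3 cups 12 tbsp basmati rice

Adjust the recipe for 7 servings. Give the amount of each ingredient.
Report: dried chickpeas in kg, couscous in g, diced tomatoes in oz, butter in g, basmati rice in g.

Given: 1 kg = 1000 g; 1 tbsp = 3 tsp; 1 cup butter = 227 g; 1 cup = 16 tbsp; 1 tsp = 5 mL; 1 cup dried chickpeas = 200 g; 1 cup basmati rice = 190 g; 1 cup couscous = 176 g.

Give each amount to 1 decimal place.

dried chickpeas: 0.5 kg; couscous: 41.1 g; diced tomatoes: 11.2 oz; butter: 72.8 g; basmati rice: 997.5 g

Scaling factor: 7/5 = 1.4.
dried chickpeas: 1.75 cup × 7/5 × 200 g/cup ÷ 1000 g/kg ≈ 0.5 kg
couscous: (2 tbsp + 2 tsp = 8/3 tbsp) × 7/5 ÷ 16 tbsp/cup × 176 g/cup ≈ 41.1 g
diced tomatoes: 8 oz × 7/5 = 11.2 oz
butter: (3 tbsp + 2 tsp = 11/3 tbsp) × 7/5 ÷ 16 tbsp/cup × 227 g/cup ≈ 72.8 g
basmati rice: (3 cup + 12 tbsp = 3.75 cup) × 7/5 × 190 g/cup = 997.5 g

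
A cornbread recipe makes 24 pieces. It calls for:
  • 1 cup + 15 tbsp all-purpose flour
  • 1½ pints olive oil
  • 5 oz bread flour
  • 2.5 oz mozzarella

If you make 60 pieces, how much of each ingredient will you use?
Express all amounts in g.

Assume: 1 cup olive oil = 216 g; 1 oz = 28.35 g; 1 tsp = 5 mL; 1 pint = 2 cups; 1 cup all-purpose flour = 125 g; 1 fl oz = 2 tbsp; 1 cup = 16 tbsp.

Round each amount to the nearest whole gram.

all-purpose flour: 605 g; olive oil: 1620 g; bread flour: 354 g; mozzarella: 177 g

Scaling factor: 60/24 = 5/2 = 2.5.
all-purpose flour: (1 cup + 15 tbsp = 1.9375 cup) × 5/2 × 125 g/cup ≈ 605 g
olive oil: 1.5 pint × 5/2 × 2 cup/pint × 216 g/cup = 1620 g
bread flour: 5 oz × 5/2 × 28.35 g/oz ≈ 354 g
mozzarella: 2.5 oz × 5/2 × 28.35 g/oz ≈ 177 g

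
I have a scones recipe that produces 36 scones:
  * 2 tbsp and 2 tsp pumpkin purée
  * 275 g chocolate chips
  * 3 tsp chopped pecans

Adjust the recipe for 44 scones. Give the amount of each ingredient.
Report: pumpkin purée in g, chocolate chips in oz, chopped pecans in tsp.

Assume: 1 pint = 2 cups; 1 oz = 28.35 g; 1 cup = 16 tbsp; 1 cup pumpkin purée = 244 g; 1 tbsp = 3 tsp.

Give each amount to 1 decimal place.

Scaling factor: 44/36 = 11/9.
pumpkin purée: (2 tbsp + 2 tsp = 8/3 tbsp) × 11/9 ÷ 16 tbsp/cup × 244 g/cup ≈ 49.7 g
chocolate chips: 275 g × 11/9 ÷ 28.35 g/oz ≈ 11.9 oz
chopped pecans: 3 tsp × 11/9 ≈ 3.7 tsp

pumpkin purée: 49.7 g; chocolate chips: 11.9 oz; chopped pecans: 3.7 tsp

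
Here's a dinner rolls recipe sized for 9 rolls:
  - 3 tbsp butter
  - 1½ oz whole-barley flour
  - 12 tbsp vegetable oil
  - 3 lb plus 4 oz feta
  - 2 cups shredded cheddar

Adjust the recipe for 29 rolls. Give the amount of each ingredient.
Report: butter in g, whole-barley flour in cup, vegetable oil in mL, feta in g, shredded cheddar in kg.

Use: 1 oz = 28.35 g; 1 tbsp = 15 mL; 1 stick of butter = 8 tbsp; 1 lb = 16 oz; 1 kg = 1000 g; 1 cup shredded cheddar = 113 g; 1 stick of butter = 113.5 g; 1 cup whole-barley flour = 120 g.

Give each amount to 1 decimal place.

butter: 137.1 g; whole-barley flour: 1.1 cup; vegetable oil: 580.0 mL; feta: 4750.2 g; shredded cheddar: 0.7 kg

Scaling factor: 29/9.
butter: 3 tbsp × 29/9 ÷ 8 tbsp/stick × 113.5 g/stick ≈ 137.1 g
whole-barley flour: 1.5 oz × 29/9 × 28.35 g/oz ÷ 120 g/cup ≈ 1.1 cup
vegetable oil: 12 tbsp × 29/9 × 15 mL/tbsp = 580.0 mL
feta: (3 lb + 4 oz = 3.25 lb) × 29/9 × 16 oz/lb × 28.35 g/oz = 4750.2 g
shredded cheddar: 2 cup × 29/9 × 113 g/cup ÷ 1000 g/kg ≈ 0.7 kg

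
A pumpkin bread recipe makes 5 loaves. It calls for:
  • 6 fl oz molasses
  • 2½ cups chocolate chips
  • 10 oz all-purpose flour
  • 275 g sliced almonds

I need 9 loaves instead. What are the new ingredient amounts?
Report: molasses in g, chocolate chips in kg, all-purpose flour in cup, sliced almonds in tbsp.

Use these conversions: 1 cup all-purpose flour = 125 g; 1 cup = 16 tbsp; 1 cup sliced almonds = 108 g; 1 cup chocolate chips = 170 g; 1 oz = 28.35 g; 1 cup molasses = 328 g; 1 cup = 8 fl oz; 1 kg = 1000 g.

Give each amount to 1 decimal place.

molasses: 442.8 g; chocolate chips: 0.8 kg; all-purpose flour: 4.1 cup; sliced almonds: 73.3 tbsp

Scaling factor: 9/5 = 1.8.
molasses: 6 fl oz × 9/5 ÷ 8 fl oz/cup × 328 g/cup = 442.8 g
chocolate chips: 2.5 cup × 9/5 × 170 g/cup ÷ 1000 g/kg ≈ 0.8 kg
all-purpose flour: 10 oz × 9/5 × 28.35 g/oz ÷ 125 g/cup ≈ 4.1 cup
sliced almonds: 275 g × 9/5 ÷ 108 g/cup × 16 tbsp/cup ≈ 73.3 tbsp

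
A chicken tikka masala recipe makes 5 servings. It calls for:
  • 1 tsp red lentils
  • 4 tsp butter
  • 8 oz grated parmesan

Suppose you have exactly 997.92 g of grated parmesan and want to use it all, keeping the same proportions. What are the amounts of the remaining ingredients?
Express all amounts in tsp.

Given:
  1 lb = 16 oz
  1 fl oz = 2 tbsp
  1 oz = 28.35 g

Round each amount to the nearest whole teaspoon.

red lentils: 4 tsp; butter: 18 tsp

The original recipe has 226.8 g of grated parmesan, so the scaling factor is 997.92 ÷ 226.8 = 22/5 = 4.4.
red lentils: 1 tsp × 22/5 ≈ 4 tsp
butter: 4 tsp × 22/5 ≈ 18 tsp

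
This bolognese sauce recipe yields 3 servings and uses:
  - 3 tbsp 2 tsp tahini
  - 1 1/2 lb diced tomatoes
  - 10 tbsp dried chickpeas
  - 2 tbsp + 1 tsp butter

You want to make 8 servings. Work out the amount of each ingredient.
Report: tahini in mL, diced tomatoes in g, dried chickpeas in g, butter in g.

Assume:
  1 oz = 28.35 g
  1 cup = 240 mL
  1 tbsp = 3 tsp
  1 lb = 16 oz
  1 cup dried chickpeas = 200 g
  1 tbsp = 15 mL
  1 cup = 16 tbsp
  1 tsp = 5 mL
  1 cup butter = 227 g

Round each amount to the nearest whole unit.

tahini: 147 mL; diced tomatoes: 1814 g; dried chickpeas: 333 g; butter: 88 g

Scaling factor: 8/3.
tahini: (3 tbsp + 2 tsp = 11/3 tbsp) × 8/3 × 15 mL/tbsp ≈ 147 mL
diced tomatoes: 1.5 lb × 8/3 × 16 oz/lb × 28.35 g/oz ≈ 1814 g
dried chickpeas: 10 tbsp × 8/3 ÷ 16 tbsp/cup × 200 g/cup ≈ 333 g
butter: (2 tbsp + 1 tsp = 7/3 tbsp) × 8/3 ÷ 16 tbsp/cup × 227 g/cup ≈ 88 g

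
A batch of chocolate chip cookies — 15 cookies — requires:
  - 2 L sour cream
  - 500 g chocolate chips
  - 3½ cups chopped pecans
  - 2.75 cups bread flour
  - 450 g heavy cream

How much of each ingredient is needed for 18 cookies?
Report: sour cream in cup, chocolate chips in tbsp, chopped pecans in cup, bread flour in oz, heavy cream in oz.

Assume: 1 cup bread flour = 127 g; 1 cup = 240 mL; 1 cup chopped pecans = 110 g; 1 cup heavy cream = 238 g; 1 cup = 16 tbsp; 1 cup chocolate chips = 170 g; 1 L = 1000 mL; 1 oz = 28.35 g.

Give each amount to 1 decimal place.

Scaling factor: 18/15 = 6/5 = 1.2.
sour cream: 2 L × 6/5 × 1000 mL/L ÷ 240 mL/cup = 10.0 cup
chocolate chips: 500 g × 6/5 ÷ 170 g/cup × 16 tbsp/cup ≈ 56.5 tbsp
chopped pecans: 3.5 cup × 6/5 = 4.2 cup
bread flour: 2.75 cup × 6/5 × 127 g/cup ÷ 28.35 g/oz ≈ 14.8 oz
heavy cream: 450 g × 6/5 ÷ 28.35 g/oz ≈ 19.0 oz

sour cream: 10.0 cup; chocolate chips: 56.5 tbsp; chopped pecans: 4.2 cup; bread flour: 14.8 oz; heavy cream: 19.0 oz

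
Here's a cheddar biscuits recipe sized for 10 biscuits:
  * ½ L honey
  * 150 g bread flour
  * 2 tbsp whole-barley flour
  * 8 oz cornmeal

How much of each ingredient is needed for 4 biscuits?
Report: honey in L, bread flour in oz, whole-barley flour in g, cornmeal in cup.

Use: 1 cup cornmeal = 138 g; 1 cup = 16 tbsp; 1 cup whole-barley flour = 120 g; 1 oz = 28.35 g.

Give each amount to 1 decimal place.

Scaling factor: 4/10 = 2/5 = 0.4.
honey: 0.5 L × 2/5 = 0.2 L
bread flour: 150 g × 2/5 ÷ 28.35 g/oz ≈ 2.1 oz
whole-barley flour: 2 tbsp × 2/5 ÷ 16 tbsp/cup × 120 g/cup = 6.0 g
cornmeal: 8 oz × 2/5 × 28.35 g/oz ÷ 138 g/cup ≈ 0.7 cup

honey: 0.2 L; bread flour: 2.1 oz; whole-barley flour: 6.0 g; cornmeal: 0.7 cup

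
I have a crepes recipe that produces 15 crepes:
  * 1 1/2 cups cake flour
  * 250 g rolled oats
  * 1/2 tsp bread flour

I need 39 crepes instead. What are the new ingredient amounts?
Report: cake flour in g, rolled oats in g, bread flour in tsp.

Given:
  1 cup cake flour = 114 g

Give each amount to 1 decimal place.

cake flour: 444.6 g; rolled oats: 650.0 g; bread flour: 1.3 tsp

Scaling factor: 39/15 = 13/5 = 2.6.
cake flour: 1.5 cup × 13/5 × 114 g/cup = 444.6 g
rolled oats: 250 g × 13/5 = 650.0 g
bread flour: 0.5 tsp × 13/5 = 1.3 tsp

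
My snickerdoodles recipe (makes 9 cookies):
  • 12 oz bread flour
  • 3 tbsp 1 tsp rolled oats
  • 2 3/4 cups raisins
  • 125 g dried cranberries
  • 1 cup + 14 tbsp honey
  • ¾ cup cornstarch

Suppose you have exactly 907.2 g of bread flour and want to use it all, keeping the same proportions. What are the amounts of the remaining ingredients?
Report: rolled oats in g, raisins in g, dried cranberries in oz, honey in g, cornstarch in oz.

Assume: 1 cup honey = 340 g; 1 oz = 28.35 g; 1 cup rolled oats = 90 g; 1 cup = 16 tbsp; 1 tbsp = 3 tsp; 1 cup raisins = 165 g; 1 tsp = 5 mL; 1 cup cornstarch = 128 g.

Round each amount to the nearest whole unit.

rolled oats: 50 g; raisins: 1210 g; dried cranberries: 12 oz; honey: 1700 g; cornstarch: 9 oz

The original recipe has 340.2 g of bread flour, so the scaling factor is 907.2 ÷ 340.2 = 8/3.
rolled oats: (3 tbsp + 1 tsp = 10/3 tbsp) × 8/3 ÷ 16 tbsp/cup × 90 g/cup = 50 g
raisins: 2.75 cup × 8/3 × 165 g/cup = 1210 g
dried cranberries: 125 g × 8/3 ÷ 28.35 g/oz ≈ 12 oz
honey: (1 cup + 14 tbsp = 1.875 cup) × 8/3 × 340 g/cup = 1700 g
cornstarch: 0.75 cup × 8/3 × 128 g/cup ÷ 28.35 g/oz ≈ 9 oz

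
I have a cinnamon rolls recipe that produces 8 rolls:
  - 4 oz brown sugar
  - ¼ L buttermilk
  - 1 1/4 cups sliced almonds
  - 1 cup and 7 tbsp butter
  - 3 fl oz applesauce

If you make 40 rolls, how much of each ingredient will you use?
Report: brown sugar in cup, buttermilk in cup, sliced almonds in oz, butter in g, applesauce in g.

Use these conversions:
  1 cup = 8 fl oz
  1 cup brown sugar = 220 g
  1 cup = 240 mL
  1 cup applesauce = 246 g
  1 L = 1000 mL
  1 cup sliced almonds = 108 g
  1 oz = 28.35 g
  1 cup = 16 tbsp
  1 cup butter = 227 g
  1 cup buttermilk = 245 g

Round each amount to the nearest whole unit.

brown sugar: 3 cup; buttermilk: 5 cup; sliced almonds: 24 oz; butter: 1632 g; applesauce: 461 g

Scaling factor: 40/8 = 5.
brown sugar: 4 oz × 5 × 28.35 g/oz ÷ 220 g/cup ≈ 3 cup
buttermilk: 0.25 L × 5 × 1000 mL/L ÷ 240 mL/cup ≈ 5 cup
sliced almonds: 1.25 cup × 5 × 108 g/cup ÷ 28.35 g/oz ≈ 24 oz
butter: (1 cup + 7 tbsp = 1.4375 cup) × 5 × 227 g/cup ≈ 1632 g
applesauce: 3 fl oz × 5 ÷ 8 fl oz/cup × 246 g/cup ≈ 461 g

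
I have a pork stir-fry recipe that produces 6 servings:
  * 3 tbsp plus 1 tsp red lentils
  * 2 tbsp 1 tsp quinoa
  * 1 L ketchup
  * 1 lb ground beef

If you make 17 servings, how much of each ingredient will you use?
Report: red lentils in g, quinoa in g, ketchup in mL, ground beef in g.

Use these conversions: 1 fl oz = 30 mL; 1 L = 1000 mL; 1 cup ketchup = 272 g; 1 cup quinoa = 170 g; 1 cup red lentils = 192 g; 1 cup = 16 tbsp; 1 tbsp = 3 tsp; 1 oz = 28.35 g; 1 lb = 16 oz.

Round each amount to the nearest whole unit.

red lentils: 113 g; quinoa: 70 g; ketchup: 2833 mL; ground beef: 1285 g

Scaling factor: 17/6.
red lentils: (3 tbsp + 1 tsp = 10/3 tbsp) × 17/6 ÷ 16 tbsp/cup × 192 g/cup ≈ 113 g
quinoa: (2 tbsp + 1 tsp = 7/3 tbsp) × 17/6 ÷ 16 tbsp/cup × 170 g/cup ≈ 70 g
ketchup: 1 L × 17/6 × 1000 mL/L ≈ 2833 mL
ground beef: 1 lb × 17/6 × 16 oz/lb × 28.35 g/oz ≈ 1285 g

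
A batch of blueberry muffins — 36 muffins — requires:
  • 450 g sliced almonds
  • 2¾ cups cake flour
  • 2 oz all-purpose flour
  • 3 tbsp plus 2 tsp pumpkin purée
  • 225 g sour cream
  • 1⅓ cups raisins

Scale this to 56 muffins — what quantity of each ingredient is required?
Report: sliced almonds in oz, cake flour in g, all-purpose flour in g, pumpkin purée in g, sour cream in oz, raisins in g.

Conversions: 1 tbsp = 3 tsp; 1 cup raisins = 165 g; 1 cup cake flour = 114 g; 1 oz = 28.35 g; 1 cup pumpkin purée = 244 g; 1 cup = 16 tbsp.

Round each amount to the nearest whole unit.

Scaling factor: 56/36 = 14/9.
sliced almonds: 450 g × 14/9 ÷ 28.35 g/oz ≈ 25 oz
cake flour: 2.75 cup × 14/9 × 114 g/cup ≈ 488 g
all-purpose flour: 2 oz × 14/9 × 28.35 g/oz ≈ 88 g
pumpkin purée: (3 tbsp + 2 tsp = 11/3 tbsp) × 14/9 ÷ 16 tbsp/cup × 244 g/cup ≈ 87 g
sour cream: 225 g × 14/9 ÷ 28.35 g/oz ≈ 12 oz
raisins: 4/3 cup × 14/9 × 165 g/cup ≈ 342 g

sliced almonds: 25 oz; cake flour: 488 g; all-purpose flour: 88 g; pumpkin purée: 87 g; sour cream: 12 oz; raisins: 342 g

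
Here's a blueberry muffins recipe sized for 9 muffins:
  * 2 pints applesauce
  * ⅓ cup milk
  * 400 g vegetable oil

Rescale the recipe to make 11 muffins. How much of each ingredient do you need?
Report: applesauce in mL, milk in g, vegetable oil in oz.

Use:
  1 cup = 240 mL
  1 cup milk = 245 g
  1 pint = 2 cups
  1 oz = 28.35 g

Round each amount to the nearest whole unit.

Scaling factor: 11/9.
applesauce: 2 pint × 11/9 × 2 cup/pint × 240 mL/cup ≈ 1173 mL
milk: 1/3 cup × 11/9 × 245 g/cup ≈ 100 g
vegetable oil: 400 g × 11/9 ÷ 28.35 g/oz ≈ 17 oz

applesauce: 1173 mL; milk: 100 g; vegetable oil: 17 oz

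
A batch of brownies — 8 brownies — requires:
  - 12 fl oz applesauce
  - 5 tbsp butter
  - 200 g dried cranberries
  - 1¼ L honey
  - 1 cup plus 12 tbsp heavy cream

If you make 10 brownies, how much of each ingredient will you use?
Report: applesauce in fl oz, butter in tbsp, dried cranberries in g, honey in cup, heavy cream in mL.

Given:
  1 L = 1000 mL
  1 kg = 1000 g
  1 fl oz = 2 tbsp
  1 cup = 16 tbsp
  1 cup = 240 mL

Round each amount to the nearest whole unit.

Scaling factor: 10/8 = 5/4 = 1.25.
applesauce: 12 fl oz × 5/4 = 15 fl oz
butter: 5 tbsp × 5/4 ≈ 6 tbsp
dried cranberries: 200 g × 5/4 = 250 g
honey: 1.25 L × 5/4 × 1000 mL/L ÷ 240 mL/cup ≈ 7 cup
heavy cream: (1 cup + 12 tbsp = 1.75 cup) × 5/4 × 240 mL/cup = 525 mL

applesauce: 15 fl oz; butter: 6 tbsp; dried cranberries: 250 g; honey: 7 cup; heavy cream: 525 mL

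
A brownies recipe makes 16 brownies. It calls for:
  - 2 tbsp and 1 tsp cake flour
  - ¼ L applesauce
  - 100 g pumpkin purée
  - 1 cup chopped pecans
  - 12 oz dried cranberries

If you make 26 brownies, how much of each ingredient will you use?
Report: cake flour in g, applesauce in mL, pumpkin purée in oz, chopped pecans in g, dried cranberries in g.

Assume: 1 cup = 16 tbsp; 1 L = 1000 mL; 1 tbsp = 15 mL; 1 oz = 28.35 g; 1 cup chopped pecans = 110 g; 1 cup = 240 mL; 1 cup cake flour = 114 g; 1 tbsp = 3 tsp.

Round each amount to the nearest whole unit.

cake flour: 27 g; applesauce: 406 mL; pumpkin purée: 6 oz; chopped pecans: 179 g; dried cranberries: 553 g

Scaling factor: 26/16 = 13/8 = 1.625.
cake flour: (2 tbsp + 1 tsp = 7/3 tbsp) × 13/8 ÷ 16 tbsp/cup × 114 g/cup ≈ 27 g
applesauce: 0.25 L × 13/8 × 1000 mL/L ≈ 406 mL
pumpkin purée: 100 g × 13/8 ÷ 28.35 g/oz ≈ 6 oz
chopped pecans: 1 cup × 13/8 × 110 g/cup ≈ 179 g
dried cranberries: 12 oz × 13/8 × 28.35 g/oz ≈ 553 g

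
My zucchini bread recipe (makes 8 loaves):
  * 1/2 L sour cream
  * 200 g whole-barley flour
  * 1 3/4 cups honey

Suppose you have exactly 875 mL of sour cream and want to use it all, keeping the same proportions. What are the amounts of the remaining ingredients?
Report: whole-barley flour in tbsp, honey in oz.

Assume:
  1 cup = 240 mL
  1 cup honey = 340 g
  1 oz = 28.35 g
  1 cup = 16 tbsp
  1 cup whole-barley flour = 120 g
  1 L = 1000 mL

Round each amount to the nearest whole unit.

The original recipe has 500 mL of sour cream, so the scaling factor is 875 ÷ 500 = 7/4 = 1.75.
whole-barley flour: 200 g × 7/4 ÷ 120 g/cup × 16 tbsp/cup ≈ 47 tbsp
honey: 1.75 cup × 7/4 × 340 g/cup ÷ 28.35 g/oz ≈ 37 oz

whole-barley flour: 47 tbsp; honey: 37 oz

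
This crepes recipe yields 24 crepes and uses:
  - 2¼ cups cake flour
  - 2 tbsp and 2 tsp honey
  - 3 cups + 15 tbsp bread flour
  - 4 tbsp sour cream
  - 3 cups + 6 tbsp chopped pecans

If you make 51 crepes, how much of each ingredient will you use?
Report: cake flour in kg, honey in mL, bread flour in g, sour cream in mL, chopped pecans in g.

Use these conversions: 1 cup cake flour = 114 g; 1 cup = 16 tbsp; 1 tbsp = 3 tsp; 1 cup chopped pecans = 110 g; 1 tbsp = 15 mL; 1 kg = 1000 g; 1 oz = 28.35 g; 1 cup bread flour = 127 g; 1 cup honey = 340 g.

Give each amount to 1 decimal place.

cake flour: 0.5 kg; honey: 85.0 mL; bread flour: 1062.6 g; sour cream: 127.5 mL; chopped pecans: 788.9 g

Scaling factor: 51/24 = 17/8 = 2.125.
cake flour: 2.25 cup × 17/8 × 114 g/cup ÷ 1000 g/kg ≈ 0.5 kg
honey: (2 tbsp + 2 tsp = 8/3 tbsp) × 17/8 × 15 mL/tbsp = 85.0 mL
bread flour: (3 cup + 15 tbsp = 3.9375 cup) × 17/8 × 127 g/cup ≈ 1062.6 g
sour cream: 4 tbsp × 17/8 × 15 mL/tbsp = 127.5 mL
chopped pecans: (3 cup + 6 tbsp = 3.375 cup) × 17/8 × 110 g/cup ≈ 788.9 g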